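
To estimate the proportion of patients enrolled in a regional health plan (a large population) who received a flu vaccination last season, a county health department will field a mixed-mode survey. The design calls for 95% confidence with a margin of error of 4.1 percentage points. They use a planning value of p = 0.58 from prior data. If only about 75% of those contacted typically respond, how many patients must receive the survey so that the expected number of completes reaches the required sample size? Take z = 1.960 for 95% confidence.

743

Completed interviews needed: n₀ = 1.960² × 0.2436 / 0.041² ≈ 556.70 → 557.
At a 75% response rate, contacts needed = 557 / 0.75 ≈ 742.67 → 743.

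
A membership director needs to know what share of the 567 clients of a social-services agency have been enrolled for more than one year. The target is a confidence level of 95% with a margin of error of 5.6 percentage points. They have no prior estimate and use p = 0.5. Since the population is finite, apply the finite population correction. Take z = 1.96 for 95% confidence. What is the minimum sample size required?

200

Unadjusted: n₀ = 1.96² × 0.50 × 0.50 / 0.056² ≈ 306.25, so n₀ = 307.
Finite population correction with N = 567: n = n₀ / (1 + (n₀−1)/N) = 307 / (1 + 306/567) = 307 / 1.5397 ≈ 199.39.
Rounding up, n = 200.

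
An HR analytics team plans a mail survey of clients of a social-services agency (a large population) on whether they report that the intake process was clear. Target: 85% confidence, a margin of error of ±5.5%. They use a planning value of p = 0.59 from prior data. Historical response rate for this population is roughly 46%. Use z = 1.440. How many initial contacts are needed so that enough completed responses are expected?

Completed interviews needed: n₀ = 1.440² × 0.2419 / 0.055² ≈ 165.82 → 166.
At a 46% response rate, contacts needed = 166 / 0.46 ≈ 360.87 → 361.

361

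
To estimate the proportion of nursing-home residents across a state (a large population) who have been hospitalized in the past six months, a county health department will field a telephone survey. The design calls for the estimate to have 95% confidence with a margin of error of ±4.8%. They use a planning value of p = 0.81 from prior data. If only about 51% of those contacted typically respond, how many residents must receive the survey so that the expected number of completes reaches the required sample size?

For 95% confidence, z = 1.96.
Completed interviews needed: n₀ = 1.96² × 0.1539 / 0.048² ≈ 256.61 → 257.
At a 51% response rate, contacts needed = 257 / 0.51 ≈ 503.92 → 504.

504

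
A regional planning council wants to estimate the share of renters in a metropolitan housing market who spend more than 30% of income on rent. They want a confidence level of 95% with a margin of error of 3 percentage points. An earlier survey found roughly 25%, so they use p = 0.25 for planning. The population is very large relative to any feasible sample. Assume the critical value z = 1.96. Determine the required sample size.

With p = 0.25, p(1−p) = 0.1875.
n = z²·p(1−p)/E² = 1.96² × 0.1875 / 0.030² = 3.8416 × 0.1875 / 0.000900 ≈ 800.33.
Rounding up gives n = 801.

801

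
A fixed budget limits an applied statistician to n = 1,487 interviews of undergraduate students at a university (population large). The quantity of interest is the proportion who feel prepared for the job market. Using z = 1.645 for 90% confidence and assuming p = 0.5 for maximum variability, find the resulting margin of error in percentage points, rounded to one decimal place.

2.1

SE(p̂) = √[p(1−p)/n] = √[0.2500/1487] = 0.01297.
E = z × SE = 1.645 × 0.01297 = 0.02133, or 2.1 percentage points.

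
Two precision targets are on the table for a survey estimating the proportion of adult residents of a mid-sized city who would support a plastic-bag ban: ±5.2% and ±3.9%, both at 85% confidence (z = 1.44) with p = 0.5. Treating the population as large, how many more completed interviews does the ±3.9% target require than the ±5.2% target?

At ±5.2%: n = 1.44² × 0.2500 / 0.052² ≈ 191.72 → 192.
At ±3.9%: n = 1.44² × 0.2500 / 0.039² ≈ 340.83 → 341.
Additional respondents: 341 − 192 = 149.

149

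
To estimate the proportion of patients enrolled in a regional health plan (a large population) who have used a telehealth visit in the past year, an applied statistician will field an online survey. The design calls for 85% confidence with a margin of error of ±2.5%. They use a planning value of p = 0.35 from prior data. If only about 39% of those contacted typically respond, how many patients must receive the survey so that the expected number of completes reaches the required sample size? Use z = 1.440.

Completed interviews needed: n₀ = 1.440² × 0.2275 / 0.025² ≈ 754.79 → 755.
At a 39% response rate, contacts needed = 755 / 0.39 ≈ 1935.90 → 1936.

1936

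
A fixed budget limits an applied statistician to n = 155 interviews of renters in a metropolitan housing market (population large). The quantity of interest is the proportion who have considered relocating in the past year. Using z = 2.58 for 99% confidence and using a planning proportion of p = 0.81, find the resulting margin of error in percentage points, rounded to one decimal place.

8.1

SE(p̂) = √[p(1−p)/n] = √[0.1539/155] = 0.03151.
E = z × SE = 2.58 × 0.03151 = 0.08130, or 8.1 percentage points.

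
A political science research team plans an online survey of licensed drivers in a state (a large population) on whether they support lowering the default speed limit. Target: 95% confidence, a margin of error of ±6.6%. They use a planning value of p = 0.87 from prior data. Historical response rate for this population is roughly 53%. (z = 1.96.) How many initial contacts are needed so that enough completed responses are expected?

189

Completed interviews needed: n₀ = 1.96² × 0.1131 / 0.066² ≈ 99.74 → 100.
At a 53% response rate, contacts needed = 100 / 0.53 ≈ 188.68 → 189.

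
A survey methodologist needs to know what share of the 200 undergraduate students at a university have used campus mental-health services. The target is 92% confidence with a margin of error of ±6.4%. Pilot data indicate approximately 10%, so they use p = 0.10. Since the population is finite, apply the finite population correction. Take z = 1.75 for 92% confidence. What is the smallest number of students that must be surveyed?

Unadjusted: n₀ = 1.75² × 0.10 × 0.90 / 0.064² ≈ 67.29, so n₀ = 68.
Finite population correction with N = 200: n = n₀ / (1 + (n₀−1)/N) = 68 / (1 + 67/200) = 68 / 1.3350 ≈ 50.94.
Rounding up, n = 51.

51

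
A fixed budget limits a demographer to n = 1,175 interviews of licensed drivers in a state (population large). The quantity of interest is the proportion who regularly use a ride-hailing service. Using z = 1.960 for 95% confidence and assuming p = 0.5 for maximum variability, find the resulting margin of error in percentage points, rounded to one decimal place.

SE(p̂) = √[p(1−p)/n] = √[0.2500/1175] = 0.01459.
E = z × SE = 1.960 × 0.01459 = 0.02859, or 2.9 percentage points.

2.9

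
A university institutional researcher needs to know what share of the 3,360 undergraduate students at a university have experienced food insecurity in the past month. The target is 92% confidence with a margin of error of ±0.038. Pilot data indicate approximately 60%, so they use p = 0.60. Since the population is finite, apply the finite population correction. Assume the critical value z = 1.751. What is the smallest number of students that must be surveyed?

Unadjusted: n₀ = 1.751² × 0.60 × 0.40 / 0.038² ≈ 509.58, so n₀ = 510.
Finite population correction with N = 3,360: n = n₀ / (1 + (n₀−1)/N) = 510 / (1 + 509/3360) = 510 / 1.1515 ≈ 442.91.
Rounding up, n = 443.

443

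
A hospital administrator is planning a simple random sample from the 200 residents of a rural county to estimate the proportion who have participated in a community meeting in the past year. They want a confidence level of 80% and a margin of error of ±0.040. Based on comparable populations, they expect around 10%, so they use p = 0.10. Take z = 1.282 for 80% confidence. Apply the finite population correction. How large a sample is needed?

64

Unadjusted: n₀ = 1.282² × 0.10 × 0.90 / 0.040² ≈ 92.45, so n₀ = 93.
Finite population correction with N = 200: n = n₀ / (1 + (n₀−1)/N) = 93 / (1 + 92/200) = 93 / 1.4600 ≈ 63.70.
Rounding up, n = 64.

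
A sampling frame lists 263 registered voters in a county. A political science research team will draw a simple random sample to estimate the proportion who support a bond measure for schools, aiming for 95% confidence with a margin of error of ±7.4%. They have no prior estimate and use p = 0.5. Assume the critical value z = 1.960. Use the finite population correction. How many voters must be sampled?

Unadjusted: n₀ = 1.960² × 0.50 × 0.50 / 0.074² ≈ 175.38, so n₀ = 176.
Finite population correction with N = 263: n = n₀ / (1 + (n₀−1)/N) = 176 / (1 + 175/263) = 176 / 1.6654 ≈ 105.68.
Rounding up, n = 106.

106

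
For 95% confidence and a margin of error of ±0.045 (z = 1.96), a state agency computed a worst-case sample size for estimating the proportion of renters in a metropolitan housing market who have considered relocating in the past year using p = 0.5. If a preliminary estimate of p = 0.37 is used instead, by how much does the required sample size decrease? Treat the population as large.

32

Conservative (p = 0.5): n = 1.96² × 0.25 / 0.045² ≈ 474.27 → 475.
Using p = 0.37: p(1−p) = 0.2331, so n = 1.96² × 0.2331 / 0.045² ≈ 442.21 → 443.
Reduction: 475 − 443 = 32.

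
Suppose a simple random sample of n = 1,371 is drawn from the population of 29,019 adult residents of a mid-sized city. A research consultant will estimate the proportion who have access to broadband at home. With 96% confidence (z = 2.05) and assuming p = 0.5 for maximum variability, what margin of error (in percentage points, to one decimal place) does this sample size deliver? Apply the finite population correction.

2.7

Finite-population factor: (N−n)/(N−1) = (29019−1371)/(29019−1) = 0.9528.
SE(p̂) = √[p(1−p)/n · (N−n)/(N−1)] = √[0.2500/1371 × 0.9528] = 0.01318.
E = z × SE = 2.05 × 0.01318 = 0.02702 ≈ 2.7 percentage points.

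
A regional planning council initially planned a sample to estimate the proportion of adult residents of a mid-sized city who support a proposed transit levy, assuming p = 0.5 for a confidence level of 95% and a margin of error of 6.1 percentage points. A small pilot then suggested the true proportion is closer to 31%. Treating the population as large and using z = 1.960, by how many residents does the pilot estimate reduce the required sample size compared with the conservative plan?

38

Conservative (p = 0.5): n = 1.960² × 0.25 / 0.061² ≈ 258.10 → 259.
Using p = 0.31: p(1−p) = 0.2139, so n = 1.960² × 0.2139 / 0.061² ≈ 220.83 → 221.
Reduction: 259 − 221 = 38.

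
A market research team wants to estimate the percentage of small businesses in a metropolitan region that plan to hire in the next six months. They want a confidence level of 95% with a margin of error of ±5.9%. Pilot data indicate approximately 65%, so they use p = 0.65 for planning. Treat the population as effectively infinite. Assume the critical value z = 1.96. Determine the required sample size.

252

With p = 0.65, p(1−p) = 0.2275.
n = z²·p(1−p)/E² = 1.96² × 0.2275 / 0.059² = 3.8416 × 0.2275 / 0.003481 ≈ 251.07.
Rounding up gives n = 252.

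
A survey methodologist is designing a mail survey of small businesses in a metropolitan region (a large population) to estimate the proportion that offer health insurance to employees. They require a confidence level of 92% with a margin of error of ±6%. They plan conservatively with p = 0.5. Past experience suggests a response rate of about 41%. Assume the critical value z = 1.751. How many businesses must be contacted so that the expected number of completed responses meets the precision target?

Completed interviews needed: n₀ = 1.751² × 0.2500 / 0.060² ≈ 212.92 → 213.
At a 41% response rate, contacts needed = 213 / 0.41 ≈ 519.51 → 520.

520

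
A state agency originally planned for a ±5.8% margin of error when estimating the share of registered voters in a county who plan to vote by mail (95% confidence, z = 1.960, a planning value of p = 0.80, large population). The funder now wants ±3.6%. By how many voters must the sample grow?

At ±5.8%: n = 1.960² × 0.1600 / 0.058² ≈ 182.72 → 183.
At ±3.6%: n = 1.960² × 0.1600 / 0.036² ≈ 474.27 → 475.
Additional respondents: 475 − 183 = 292.

292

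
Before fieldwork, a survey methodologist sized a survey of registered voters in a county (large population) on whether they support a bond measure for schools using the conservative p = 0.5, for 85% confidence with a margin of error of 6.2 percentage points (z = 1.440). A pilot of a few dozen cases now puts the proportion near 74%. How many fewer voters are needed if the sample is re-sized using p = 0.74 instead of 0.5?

31

Conservative (p = 0.5): n = 1.440² × 0.25 / 0.062² ≈ 134.86 → 135.
Using p = 0.74: p(1−p) = 0.1924, so n = 1.440² × 0.1924 / 0.062² ≈ 103.79 → 104.
Reduction: 135 − 104 = 31.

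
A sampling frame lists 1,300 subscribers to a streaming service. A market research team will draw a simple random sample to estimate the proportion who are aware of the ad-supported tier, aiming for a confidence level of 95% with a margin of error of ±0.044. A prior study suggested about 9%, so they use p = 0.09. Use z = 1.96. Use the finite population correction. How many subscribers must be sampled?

145

Unadjusted: n₀ = 1.96² × 0.09 × 0.91 / 0.044² ≈ 162.51, so n₀ = 163.
Finite population correction with N = 1,300: n = n₀ / (1 + (n₀−1)/N) = 163 / (1 + 162/1300) = 163 / 1.1246 ≈ 144.94.
Rounding up, n = 145.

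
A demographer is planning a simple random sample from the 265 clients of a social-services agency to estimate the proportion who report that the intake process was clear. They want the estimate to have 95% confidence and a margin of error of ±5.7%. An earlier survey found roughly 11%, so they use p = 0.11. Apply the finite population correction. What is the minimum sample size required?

81

For 95% confidence, z = 1.96.
Unadjusted: n₀ = 1.96² × 0.11 × 0.89 / 0.057² ≈ 115.76, so n₀ = 116.
Finite population correction with N = 265: n = n₀ / (1 + (n₀−1)/N) = 116 / (1 + 115/265) = 116 / 1.4340 ≈ 80.89.
Rounding up, n = 81.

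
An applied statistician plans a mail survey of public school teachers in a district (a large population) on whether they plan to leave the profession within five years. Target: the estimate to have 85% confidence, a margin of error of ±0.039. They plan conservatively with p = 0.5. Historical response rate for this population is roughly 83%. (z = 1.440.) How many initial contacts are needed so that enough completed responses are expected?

411

Completed interviews needed: n₀ = 1.440² × 0.2500 / 0.039² ≈ 340.83 → 341.
At an 83% response rate, contacts needed = 341 / 0.83 ≈ 410.84 → 411.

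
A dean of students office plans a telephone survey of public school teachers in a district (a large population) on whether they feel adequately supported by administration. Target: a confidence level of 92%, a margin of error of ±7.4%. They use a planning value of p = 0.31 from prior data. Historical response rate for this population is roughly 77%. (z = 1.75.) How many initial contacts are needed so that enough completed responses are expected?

156

Completed interviews needed: n₀ = 1.75² × 0.2139 / 0.074² ≈ 119.63 → 120.
At a 77% response rate, contacts needed = 120 / 0.77 ≈ 155.84 → 156.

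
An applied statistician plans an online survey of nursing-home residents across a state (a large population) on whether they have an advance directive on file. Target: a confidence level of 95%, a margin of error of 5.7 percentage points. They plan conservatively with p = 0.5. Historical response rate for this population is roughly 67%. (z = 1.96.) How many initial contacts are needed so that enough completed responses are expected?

Completed interviews needed: n₀ = 1.96² × 0.2500 / 0.057² ≈ 295.60 → 296.
At a 67% response rate, contacts needed = 296 / 0.67 ≈ 441.79 → 442.

442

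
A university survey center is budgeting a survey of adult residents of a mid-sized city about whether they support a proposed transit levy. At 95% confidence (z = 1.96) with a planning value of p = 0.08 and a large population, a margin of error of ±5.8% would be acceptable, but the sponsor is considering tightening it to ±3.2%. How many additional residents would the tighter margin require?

192

At ±5.8%: n = 1.96² × 0.0736 / 0.058² ≈ 84.05 → 85.
At ±3.2%: n = 1.96² × 0.0736 / 0.032² ≈ 276.12 → 277.
Additional respondents: 277 − 85 = 192.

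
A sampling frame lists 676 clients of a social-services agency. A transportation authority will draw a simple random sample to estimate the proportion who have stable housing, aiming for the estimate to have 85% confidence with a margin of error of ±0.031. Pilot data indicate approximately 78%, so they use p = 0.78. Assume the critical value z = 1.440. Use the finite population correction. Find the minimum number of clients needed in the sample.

Unadjusted: n₀ = 1.440² × 0.78 × 0.22 / 0.031² ≈ 370.27, so n₀ = 371.
Finite population correction with N = 676: n = n₀ / (1 + (n₀−1)/N) = 371 / (1 + 370/676) = 371 / 1.5473 ≈ 239.77.
Rounding up, n = 240.

240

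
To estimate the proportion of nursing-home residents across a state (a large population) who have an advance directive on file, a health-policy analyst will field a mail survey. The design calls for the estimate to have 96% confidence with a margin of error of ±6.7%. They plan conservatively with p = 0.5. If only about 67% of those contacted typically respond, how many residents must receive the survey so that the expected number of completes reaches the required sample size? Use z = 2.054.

351

Completed interviews needed: n₀ = 2.054² × 0.2500 / 0.067² ≈ 234.96 → 235.
At a 67% response rate, contacts needed = 235 / 0.67 ≈ 350.75 → 351.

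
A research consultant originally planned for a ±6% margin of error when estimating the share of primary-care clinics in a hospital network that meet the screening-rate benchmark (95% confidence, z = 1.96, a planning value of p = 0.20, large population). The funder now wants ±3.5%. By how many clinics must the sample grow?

At ±6%: n = 1.96² × 0.1600 / 0.060² ≈ 170.74 → 171.
At ±3.5%: n = 1.96² × 0.1600 / 0.035² ≈ 501.76 → 502.
Additional respondents: 502 − 171 = 331.

331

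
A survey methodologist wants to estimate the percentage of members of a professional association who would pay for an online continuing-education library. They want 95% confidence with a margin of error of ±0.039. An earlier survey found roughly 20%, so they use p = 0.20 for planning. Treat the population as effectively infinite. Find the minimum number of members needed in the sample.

405

For 95% confidence, z = 1.96.
With p = 0.20, p(1−p) = 0.1600.
n = z²·p(1−p)/E² = 1.96² × 0.1600 / 0.039² = 3.8416 × 0.1600 / 0.001521 ≈ 404.11.
Rounding up gives n = 405.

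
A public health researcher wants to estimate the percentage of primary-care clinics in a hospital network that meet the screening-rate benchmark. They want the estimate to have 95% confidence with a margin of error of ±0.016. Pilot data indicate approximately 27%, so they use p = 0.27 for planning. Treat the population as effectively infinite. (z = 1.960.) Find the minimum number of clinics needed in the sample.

2958

With p = 0.27, p(1−p) = 0.1971.
n = z²·p(1−p)/E² = 1.960² × 0.1971 / 0.016² = 3.8416 × 0.1971 / 0.000256 ≈ 2957.73.
Rounding up gives n = 2958.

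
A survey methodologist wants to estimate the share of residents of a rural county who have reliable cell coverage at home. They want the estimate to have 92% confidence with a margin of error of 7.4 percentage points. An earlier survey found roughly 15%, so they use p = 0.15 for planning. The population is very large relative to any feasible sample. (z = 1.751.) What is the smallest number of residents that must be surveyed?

72

With p = 0.15, p(1−p) = 0.1275.
n = z²·p(1−p)/E² = 1.751² × 0.1275 / 0.074² = 3.0660 × 0.1275 / 0.005476 ≈ 71.39.
Rounding up gives n = 72.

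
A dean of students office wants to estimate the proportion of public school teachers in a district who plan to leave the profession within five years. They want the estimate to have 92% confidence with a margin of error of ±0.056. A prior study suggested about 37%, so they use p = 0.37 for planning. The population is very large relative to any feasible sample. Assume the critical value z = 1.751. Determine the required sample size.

228

With p = 0.37, p(1−p) = 0.2331.
n = z²·p(1−p)/E² = 1.751² × 0.2331 / 0.056² = 3.0660 × 0.2331 / 0.003136 ≈ 227.90.
Rounding up gives n = 228.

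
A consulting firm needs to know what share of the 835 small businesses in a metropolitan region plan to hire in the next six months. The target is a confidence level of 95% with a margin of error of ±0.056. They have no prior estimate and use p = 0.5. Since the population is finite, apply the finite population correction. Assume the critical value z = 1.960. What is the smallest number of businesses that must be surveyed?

Unadjusted: n₀ = 1.960² × 0.50 × 0.50 / 0.056² ≈ 306.25, so n₀ = 307.
Finite population correction with N = 835: n = n₀ / (1 + (n₀−1)/N) = 307 / (1 + 306/835) = 307 / 1.3665 ≈ 224.67.
Rounding up, n = 225.

225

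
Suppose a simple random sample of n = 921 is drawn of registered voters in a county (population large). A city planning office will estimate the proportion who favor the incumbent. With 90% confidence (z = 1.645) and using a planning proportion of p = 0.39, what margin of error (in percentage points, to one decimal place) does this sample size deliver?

SE(p̂) = √[p(1−p)/n] = √[0.2379/921] = 0.01607.
E = z × SE = 1.645 × 0.01607 = 0.02644, or 2.6 percentage points.

2.6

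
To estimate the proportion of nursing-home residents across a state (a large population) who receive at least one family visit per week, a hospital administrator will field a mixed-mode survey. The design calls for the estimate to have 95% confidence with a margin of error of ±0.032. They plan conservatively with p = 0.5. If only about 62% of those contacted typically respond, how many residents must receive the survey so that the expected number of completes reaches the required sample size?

1513

For 95% confidence, z = 1.960.
Completed interviews needed: n₀ = 1.960² × 0.2500 / 0.032² ≈ 937.89 → 938.
At a 62% response rate, contacts needed = 938 / 0.62 ≈ 1512.90 → 1513.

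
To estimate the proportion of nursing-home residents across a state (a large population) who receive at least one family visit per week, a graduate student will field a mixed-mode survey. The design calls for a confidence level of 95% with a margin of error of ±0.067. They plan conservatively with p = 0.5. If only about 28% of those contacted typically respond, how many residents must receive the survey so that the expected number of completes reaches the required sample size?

765

For 95% confidence, z = 1.960.
Completed interviews needed: n₀ = 1.960² × 0.2500 / 0.067² ≈ 213.95 → 214.
At a 28% response rate, contacts needed = 214 / 0.28 ≈ 764.29 → 765.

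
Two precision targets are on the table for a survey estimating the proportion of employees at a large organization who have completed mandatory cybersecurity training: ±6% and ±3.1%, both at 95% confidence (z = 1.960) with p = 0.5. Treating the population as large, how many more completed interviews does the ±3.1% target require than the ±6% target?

At ±6%: n = 1.960² × 0.2500 / 0.060² ≈ 266.78 → 267.
At ±3.1%: n = 1.960² × 0.2500 / 0.031² ≈ 999.38 → 1000.
Additional respondents: 1000 − 267 = 733.

733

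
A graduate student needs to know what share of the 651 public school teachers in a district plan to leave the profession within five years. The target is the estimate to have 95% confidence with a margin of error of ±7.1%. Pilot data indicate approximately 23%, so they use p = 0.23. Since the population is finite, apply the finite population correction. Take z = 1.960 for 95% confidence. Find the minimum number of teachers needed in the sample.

112

Unadjusted: n₀ = 1.960² × 0.23 × 0.77 / 0.071² ≈ 134.96, so n₀ = 135.
Finite population correction with N = 651: n = n₀ / (1 + (n₀−1)/N) = 135 / (1 + 134/651) = 135 / 1.2058 ≈ 111.96.
Rounding up, n = 112.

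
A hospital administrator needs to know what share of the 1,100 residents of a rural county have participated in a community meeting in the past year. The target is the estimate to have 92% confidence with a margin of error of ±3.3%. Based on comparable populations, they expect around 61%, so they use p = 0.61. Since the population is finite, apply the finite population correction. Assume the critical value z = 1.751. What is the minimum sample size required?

Unadjusted: n₀ = 1.751² × 0.61 × 0.39 / 0.033² ≈ 669.79, so n₀ = 670.
Finite population correction with N = 1,100: n = n₀ / (1 + (n₀−1)/N) = 670 / (1 + 669/1100) = 670 / 1.6082 ≈ 416.62.
Rounding up, n = 417.

417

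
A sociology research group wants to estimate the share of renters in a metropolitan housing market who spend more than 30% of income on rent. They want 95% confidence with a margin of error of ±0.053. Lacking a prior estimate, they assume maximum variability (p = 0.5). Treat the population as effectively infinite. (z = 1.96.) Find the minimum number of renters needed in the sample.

342

With p = 0.5, p(1−p) = 0.25.
n = z²·p(1−p)/E² = 1.96² × 0.2500 / 0.053² = 3.8416 × 0.2500 / 0.002809 ≈ 341.90.
Rounding up gives n = 342.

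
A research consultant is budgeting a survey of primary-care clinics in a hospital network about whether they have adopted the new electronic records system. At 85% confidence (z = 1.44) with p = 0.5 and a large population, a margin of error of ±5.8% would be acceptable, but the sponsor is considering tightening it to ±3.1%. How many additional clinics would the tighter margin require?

At ±5.8%: n = 1.44² × 0.2500 / 0.058² ≈ 154.10 → 155.
At ±3.1%: n = 1.44² × 0.2500 / 0.031² ≈ 539.44 → 540.
Additional respondents: 540 − 155 = 385.

385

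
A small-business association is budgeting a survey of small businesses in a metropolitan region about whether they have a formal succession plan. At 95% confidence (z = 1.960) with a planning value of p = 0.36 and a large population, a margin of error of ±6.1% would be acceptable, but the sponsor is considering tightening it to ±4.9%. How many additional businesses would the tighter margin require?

At ±6.1%: n = 1.960² × 0.2304 / 0.061² ≈ 237.87 → 238.
At ±4.9%: n = 1.960² × 0.2304 / 0.049² ≈ 368.64 → 369.
Additional respondents: 369 − 238 = 131.

131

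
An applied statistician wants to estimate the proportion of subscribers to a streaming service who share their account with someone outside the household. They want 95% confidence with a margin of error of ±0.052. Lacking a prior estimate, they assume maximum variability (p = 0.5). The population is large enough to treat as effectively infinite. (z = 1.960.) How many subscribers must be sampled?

356

With p = 0.5, p(1−p) = 0.25.
n = z²·p(1−p)/E² = 1.960² × 0.2500 / 0.052² = 3.8416 × 0.2500 / 0.002704 ≈ 355.18.
Rounding up gives n = 356.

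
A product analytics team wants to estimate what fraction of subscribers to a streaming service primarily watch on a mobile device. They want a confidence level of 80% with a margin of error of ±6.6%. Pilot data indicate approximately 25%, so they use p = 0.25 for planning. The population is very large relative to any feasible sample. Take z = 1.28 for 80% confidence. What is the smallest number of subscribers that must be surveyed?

71

With p = 0.25, p(1−p) = 0.1875.
n = z²·p(1−p)/E² = 1.28² × 0.1875 / 0.066² = 1.6384 × 0.1875 / 0.004356 ≈ 70.52.
Rounding up gives n = 71.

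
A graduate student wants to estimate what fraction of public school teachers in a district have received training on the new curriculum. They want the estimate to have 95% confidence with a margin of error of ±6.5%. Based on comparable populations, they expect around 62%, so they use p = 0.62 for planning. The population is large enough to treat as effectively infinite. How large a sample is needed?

For 95% confidence, z = 1.96.
With p = 0.62, p(1−p) = 0.2356.
n = z²·p(1−p)/E² = 1.96² × 0.2356 / 0.065² = 3.8416 × 0.2356 / 0.004225 ≈ 214.22.
Rounding up gives n = 215.

215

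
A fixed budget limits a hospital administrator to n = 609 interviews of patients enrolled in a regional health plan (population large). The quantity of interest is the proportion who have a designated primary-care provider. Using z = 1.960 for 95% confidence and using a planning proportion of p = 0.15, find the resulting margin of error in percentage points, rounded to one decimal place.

SE(p̂) = √[p(1−p)/n] = √[0.1275/609] = 0.01447.
E = z × SE = 1.960 × 0.01447 = 0.02836, or 2.8 percentage points.

2.8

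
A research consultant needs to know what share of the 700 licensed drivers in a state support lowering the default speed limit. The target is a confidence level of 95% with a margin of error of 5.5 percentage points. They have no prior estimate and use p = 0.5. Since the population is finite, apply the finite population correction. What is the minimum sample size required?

219

For 95% confidence, z = 1.96.
Unadjusted: n₀ = 1.96² × 0.50 × 0.50 / 0.055² ≈ 317.49, so n₀ = 318.
Finite population correction with N = 700: n = n₀ / (1 + (n₀−1)/N) = 318 / (1 + 317/700) = 318 / 1.4529 ≈ 218.88.
Rounding up, n = 219.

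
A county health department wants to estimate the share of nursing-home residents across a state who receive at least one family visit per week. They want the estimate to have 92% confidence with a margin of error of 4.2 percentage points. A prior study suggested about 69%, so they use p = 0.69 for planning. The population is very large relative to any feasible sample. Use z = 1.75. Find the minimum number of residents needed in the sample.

372

With p = 0.69, p(1−p) = 0.2139.
n = z²·p(1−p)/E² = 1.75² × 0.2139 / 0.042² = 3.0625 × 0.2139 / 0.001764 ≈ 371.35.
Rounding up gives n = 372.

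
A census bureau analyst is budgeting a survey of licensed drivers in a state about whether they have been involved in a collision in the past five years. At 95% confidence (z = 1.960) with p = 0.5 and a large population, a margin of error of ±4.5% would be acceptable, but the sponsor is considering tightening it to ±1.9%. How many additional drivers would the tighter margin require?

At ±4.5%: n = 1.960² × 0.2500 / 0.045² ≈ 474.27 → 475.
At ±1.9%: n = 1.960² × 0.2500 / 0.019² ≈ 2660.39 → 2661.
Additional respondents: 2661 − 475 = 2186.

2186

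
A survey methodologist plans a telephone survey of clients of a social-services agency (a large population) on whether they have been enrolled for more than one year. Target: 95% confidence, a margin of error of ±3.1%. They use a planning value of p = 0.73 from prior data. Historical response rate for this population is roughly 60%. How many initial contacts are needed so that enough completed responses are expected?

For 95% confidence, z = 1.960.
Completed interviews needed: n₀ = 1.960² × 0.1971 / 0.031² ≈ 787.91 → 788.
At a 60% response rate, contacts needed = 788 / 0.60 ≈ 1313.33 → 1314.

1314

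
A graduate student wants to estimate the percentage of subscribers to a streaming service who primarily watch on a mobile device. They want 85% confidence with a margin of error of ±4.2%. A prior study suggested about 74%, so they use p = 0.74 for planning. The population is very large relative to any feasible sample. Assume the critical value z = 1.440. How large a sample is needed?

With p = 0.74, p(1−p) = 0.1924.
n = z²·p(1−p)/E² = 1.440² × 0.1924 / 0.042² = 2.0736 × 0.1924 / 0.001764 ≈ 226.17.
Rounding up gives n = 227.

227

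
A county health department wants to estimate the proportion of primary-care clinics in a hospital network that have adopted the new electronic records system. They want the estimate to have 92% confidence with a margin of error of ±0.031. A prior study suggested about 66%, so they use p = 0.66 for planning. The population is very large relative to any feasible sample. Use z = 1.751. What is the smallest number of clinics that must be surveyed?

716

With p = 0.66, p(1−p) = 0.2244.
n = z²·p(1−p)/E² = 1.751² × 0.2244 / 0.031² = 3.0660 × 0.2244 / 0.000961 ≈ 715.93.
Rounding up gives n = 716.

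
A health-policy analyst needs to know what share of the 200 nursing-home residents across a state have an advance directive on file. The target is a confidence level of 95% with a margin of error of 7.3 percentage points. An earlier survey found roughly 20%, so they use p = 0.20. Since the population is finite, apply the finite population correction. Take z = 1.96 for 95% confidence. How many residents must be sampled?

Unadjusted: n₀ = 1.96² × 0.20 × 0.80 / 0.073² ≈ 115.34, so n₀ = 116.
Finite population correction with N = 200: n = n₀ / (1 + (n₀−1)/N) = 116 / (1 + 115/200) = 116 / 1.5750 ≈ 73.65.
Rounding up, n = 74.

74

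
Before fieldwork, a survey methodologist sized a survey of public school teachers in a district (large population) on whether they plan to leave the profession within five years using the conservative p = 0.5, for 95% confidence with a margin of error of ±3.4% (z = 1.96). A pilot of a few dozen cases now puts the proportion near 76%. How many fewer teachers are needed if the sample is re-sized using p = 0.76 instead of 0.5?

224

Conservative (p = 0.5): n = 1.96² × 0.25 / 0.034² ≈ 830.80 → 831.
Using p = 0.76: p(1−p) = 0.1824, so n = 1.96² × 0.1824 / 0.034² ≈ 606.15 → 607.
Reduction: 831 − 607 = 224.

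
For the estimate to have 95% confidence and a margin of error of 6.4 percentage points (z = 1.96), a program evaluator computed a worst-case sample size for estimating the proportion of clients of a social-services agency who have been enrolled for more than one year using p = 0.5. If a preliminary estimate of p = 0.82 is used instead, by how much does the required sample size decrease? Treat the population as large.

96

Conservative (p = 0.5): n = 1.96² × 0.25 / 0.064² ≈ 234.47 → 235.
Using p = 0.82: p(1−p) = 0.1476, so n = 1.96² × 0.1476 / 0.064² ≈ 138.43 → 139.
Reduction: 235 − 139 = 96.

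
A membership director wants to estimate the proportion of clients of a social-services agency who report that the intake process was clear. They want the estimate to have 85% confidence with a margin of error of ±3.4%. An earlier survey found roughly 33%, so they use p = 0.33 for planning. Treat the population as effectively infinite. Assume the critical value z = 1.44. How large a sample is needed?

With p = 0.33, p(1−p) = 0.2211.
n = z²·p(1−p)/E² = 1.44² × 0.2211 / 0.034² = 2.0736 × 0.2211 / 0.001156 ≈ 396.60.
Rounding up gives n = 397.

397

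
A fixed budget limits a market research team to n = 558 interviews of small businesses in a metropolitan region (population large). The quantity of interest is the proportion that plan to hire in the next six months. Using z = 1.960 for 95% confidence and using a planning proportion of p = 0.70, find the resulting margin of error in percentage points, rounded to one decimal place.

SE(p̂) = √[p(1−p)/n] = √[0.2100/558] = 0.01940.
E = z × SE = 1.960 × 0.01940 = 0.03802, or 3.8 percentage points.

3.8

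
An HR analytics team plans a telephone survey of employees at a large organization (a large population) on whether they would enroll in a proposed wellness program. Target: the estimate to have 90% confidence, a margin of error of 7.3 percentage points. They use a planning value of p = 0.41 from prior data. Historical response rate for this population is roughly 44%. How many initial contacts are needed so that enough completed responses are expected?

For 90% confidence, z = 1.645.
Completed interviews needed: n₀ = 1.645² × 0.2419 / 0.073² ≈ 122.83 → 123.
At a 44% response rate, contacts needed = 123 / 0.44 ≈ 279.55 → 280.

280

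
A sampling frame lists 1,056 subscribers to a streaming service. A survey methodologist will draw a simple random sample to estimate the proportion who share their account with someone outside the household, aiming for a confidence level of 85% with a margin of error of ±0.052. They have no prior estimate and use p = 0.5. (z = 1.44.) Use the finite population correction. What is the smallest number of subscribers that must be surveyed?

Unadjusted: n₀ = 1.44² × 0.50 × 0.50 / 0.052² ≈ 191.72, so n₀ = 192.
Finite population correction with N = 1,056: n = n₀ / (1 + (n₀−1)/N) = 192 / (1 + 191/1056) = 192 / 1.1809 ≈ 162.59.
Rounding up, n = 163.

163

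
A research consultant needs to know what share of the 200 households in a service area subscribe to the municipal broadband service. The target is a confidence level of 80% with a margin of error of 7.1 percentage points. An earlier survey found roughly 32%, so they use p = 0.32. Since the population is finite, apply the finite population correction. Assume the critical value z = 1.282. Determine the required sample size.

Unadjusted: n₀ = 1.282² × 0.32 × 0.68 / 0.071² ≈ 70.94, so n₀ = 71.
Finite population correction with N = 200: n = n₀ / (1 + (n₀−1)/N) = 71 / (1 + 70/200) = 71 / 1.3500 ≈ 52.59.
Rounding up, n = 53.

53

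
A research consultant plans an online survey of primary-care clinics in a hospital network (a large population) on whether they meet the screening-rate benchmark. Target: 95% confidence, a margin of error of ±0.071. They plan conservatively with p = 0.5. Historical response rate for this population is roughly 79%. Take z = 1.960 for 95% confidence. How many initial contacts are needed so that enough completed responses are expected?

Completed interviews needed: n₀ = 1.960² × 0.2500 / 0.071² ≈ 190.52 → 191.
At a 79% response rate, contacts needed = 191 / 0.79 ≈ 241.77 → 242.

242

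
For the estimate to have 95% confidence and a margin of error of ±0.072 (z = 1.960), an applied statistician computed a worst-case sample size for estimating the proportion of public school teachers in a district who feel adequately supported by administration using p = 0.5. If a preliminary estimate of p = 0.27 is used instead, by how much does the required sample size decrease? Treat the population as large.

Conservative (p = 0.5): n = 1.960² × 0.25 / 0.072² ≈ 185.26 → 186.
Using p = 0.27: p(1−p) = 0.1971, so n = 1.960² × 0.1971 / 0.072² ≈ 146.06 → 147.
Reduction: 186 − 147 = 39.

39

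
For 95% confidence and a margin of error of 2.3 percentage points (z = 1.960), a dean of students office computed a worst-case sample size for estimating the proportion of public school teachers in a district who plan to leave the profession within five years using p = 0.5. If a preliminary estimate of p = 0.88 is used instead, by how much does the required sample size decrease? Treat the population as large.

1049

Conservative (p = 0.5): n = 1.960² × 0.25 / 0.023² ≈ 1815.50 → 1816.
Using p = 0.88: p(1−p) = 0.1056, so n = 1.960² × 0.1056 / 0.023² ≈ 766.87 → 767.
Reduction: 1816 − 767 = 1049.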